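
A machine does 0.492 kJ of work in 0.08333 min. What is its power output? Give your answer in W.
P = W/t = 492 J / 5 s = 98.4 W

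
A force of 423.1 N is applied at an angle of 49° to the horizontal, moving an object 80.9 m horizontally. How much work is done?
W = Fd cosθ = 423.1×80.9×cos(49°) = 22456.0 J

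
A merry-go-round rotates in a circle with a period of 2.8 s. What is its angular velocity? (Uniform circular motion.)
ω = 2π/T = 2π/2.8 = 2.244 rad/s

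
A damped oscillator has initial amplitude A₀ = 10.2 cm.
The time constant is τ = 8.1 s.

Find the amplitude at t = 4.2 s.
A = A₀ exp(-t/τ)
A = A₀ exp(−t/τ) = 10.2×exp(−4.2/8.1) = 6.073 cm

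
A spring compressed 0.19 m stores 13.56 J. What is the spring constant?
PE = ½kx² → k = 2PE/x² = 2×13.56/0.19² = 751.2 N/m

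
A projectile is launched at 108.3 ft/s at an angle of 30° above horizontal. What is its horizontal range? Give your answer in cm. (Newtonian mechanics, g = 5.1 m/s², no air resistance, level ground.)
R = v₀² sin(2θ) / g (with unit conversion) = 18500.0 cm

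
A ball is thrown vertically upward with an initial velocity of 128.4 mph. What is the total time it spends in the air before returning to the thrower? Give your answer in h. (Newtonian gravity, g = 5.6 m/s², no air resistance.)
t_total = 2v₀/g (with unit conversion) = 0.005694 h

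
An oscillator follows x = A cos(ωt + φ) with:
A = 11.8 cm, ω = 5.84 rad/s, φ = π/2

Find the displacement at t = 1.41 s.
x = A cos(ωt + φ) = 11.8×cos(5.84×1.41 + π/2) = -10.96 cm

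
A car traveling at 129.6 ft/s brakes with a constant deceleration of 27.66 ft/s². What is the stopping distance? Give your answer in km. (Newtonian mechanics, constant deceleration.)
d = v₀² / (2a) (with unit conversion) = 0.09254 km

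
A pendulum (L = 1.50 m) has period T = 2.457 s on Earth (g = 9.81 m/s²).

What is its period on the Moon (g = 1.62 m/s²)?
T = 2π√(L/g), so T_moon/T_earth = √(g_earth/g_moon)
T_moon = 2π√(1.5/1.62) = 6.046 s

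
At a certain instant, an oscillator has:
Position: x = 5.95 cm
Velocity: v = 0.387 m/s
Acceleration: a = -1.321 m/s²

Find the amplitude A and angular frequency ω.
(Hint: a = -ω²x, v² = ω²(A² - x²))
a = −ω²x → ω = √(|a|/x) = √(1.321/0.0595) = 4.712 rad/s
v² = ω²(A² − x²) → A = √(x² + v²/ω²) = √(0.0595² + 0.387²/4.712²) = 0.1014 m = 10.14 cm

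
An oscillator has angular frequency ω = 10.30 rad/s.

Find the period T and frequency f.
T = 2π/ω = 2π/10.3 = 0.61 s; f = ω/2π = 1.639 Hz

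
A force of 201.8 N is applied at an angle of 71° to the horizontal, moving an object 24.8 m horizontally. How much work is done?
W = Fd cosθ = 201.8×24.8×cos(71°) = 1629.4 J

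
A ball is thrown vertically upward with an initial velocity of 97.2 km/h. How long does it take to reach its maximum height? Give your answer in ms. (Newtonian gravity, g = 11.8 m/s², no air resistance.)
t_up = v₀/g (with unit conversion) = 2288.0 ms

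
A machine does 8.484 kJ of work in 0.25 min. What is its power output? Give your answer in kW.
P = W/t = 8484 J / 15 s = 565.6 W = 0.5656 kW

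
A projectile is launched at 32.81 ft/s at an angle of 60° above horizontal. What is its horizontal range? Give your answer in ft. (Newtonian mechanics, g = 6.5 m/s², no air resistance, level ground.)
R = v₀² sin(2θ) / g (with unit conversion) = 43.72 ft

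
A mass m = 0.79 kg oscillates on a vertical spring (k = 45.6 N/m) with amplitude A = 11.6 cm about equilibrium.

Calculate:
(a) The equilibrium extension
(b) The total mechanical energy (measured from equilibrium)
x_eq = mg/k = 0.79×9.81/45.6 = 0.17 m = 17 cm
E = ½kA² = ½×45.6×(0.116)² = 0.3068 J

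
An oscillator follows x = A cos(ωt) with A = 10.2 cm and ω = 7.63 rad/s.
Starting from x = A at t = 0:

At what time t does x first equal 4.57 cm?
cos(ωt) = x/A = 4.57/10.2 = 0.448
ωt = arccos(0.448) = 1.106 rad
t = 1.106/7.63 = 0.145 s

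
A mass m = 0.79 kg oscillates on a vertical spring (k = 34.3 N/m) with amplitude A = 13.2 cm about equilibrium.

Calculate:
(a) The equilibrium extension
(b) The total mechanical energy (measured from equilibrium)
x_eq = mg/k = 0.79×9.81/34.3 = 0.2259 m = 22.59 cm
E = ½kA² = ½×34.3×(0.132)² = 0.2988 J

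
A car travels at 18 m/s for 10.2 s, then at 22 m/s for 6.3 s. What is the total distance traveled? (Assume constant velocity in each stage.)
d₁ = v₁t₁ = 18 × 10.2 = 183.6 m
d₂ = v₂t₂ = 22 × 6.3 = 138.6 m
d_total = 183.6 + 138.6 = 322.2 m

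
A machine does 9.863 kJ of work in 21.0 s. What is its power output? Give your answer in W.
P = W/t = 9863 J / 21 s = 469.7 W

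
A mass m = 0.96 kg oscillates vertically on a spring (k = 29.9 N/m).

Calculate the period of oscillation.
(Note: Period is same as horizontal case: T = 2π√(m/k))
T = 2π√(m/k) = 2π√(0.96/29.9) = 1.126 s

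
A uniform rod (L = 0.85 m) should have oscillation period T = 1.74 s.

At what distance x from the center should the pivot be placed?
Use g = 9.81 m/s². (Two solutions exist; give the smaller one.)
T = 2π√((L²/12 + x²)/(gx)). Let c = T²g/(4π²) = 0.7523.
x² − cx + L²/12 = 0 → x = (c − √(c² − L²/3))/2 = 0.09105 m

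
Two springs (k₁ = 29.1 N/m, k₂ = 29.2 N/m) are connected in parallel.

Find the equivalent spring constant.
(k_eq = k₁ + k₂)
k_eq = k₁ + k₂ = 29.1 + 29.2 = 58.3 N/m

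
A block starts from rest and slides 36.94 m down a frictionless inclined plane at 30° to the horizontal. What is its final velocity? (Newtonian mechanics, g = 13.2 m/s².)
a = g sin(θ) = 13.2 × sin(30°) = 6.6 m/s²
v = √(2ad) = √(2 × 6.6 × 36.94) = 22.08 m/s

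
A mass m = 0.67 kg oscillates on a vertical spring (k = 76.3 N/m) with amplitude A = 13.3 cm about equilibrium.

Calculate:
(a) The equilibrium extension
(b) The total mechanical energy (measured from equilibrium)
x_eq = mg/k = 0.67×9.81/76.3 = 0.08614 m = 8.614 cm
E = ½kA² = ½×76.3×(0.133)² = 0.6748 J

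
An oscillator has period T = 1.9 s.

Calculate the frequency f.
f = 1/T = 1/1.9 = 0.5263 Hz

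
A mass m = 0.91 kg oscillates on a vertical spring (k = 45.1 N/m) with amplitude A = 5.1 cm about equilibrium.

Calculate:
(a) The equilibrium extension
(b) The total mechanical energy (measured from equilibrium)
x_eq = mg/k = 0.91×9.81/45.1 = 0.1979 m = 19.79 cm
E = ½kA² = ½×45.1×(0.051)² = 0.05865 J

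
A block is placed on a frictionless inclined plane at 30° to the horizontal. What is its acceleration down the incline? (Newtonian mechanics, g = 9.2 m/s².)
a = g sin(θ) = 9.2 × sin(30°) = 9.2 × 0.5 = 4.6 m/s²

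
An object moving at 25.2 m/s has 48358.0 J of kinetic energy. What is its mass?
KE = ½mv² → m = 2KE/v² = 2×48358.0/25.2² = 152.3 kg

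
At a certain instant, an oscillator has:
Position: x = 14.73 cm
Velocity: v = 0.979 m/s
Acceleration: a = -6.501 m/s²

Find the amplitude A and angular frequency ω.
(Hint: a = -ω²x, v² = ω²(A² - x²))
a = −ω²x → ω = √(|a|/x) = √(6.501/0.1473) = 6.643 rad/s
v² = ω²(A² − x²) → A = √(x² + v²/ω²) = √(0.1473² + 0.979²/6.643²) = 0.2084 m = 20.84 cm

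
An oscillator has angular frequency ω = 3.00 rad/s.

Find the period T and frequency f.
T = 2π/ω = 2π/3.0 = 2.094 s; f = ω/2π = 0.4775 Hz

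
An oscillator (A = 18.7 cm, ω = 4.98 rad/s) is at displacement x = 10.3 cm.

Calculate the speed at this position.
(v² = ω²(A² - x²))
v = ω√(A² − x²) = 4.98×√(0.187² − 0.103²) = 0.7773 m/s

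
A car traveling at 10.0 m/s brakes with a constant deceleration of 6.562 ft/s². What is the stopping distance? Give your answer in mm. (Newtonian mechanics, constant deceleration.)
d = v₀² / (2a) (with unit conversion) = 25000.0 mm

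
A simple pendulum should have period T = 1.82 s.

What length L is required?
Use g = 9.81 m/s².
T = 2π√(L/g) → L = g(T/2π)² = 9.81×(1.82/2π)² = 0.8231 m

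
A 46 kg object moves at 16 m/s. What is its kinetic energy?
KE = ½mv² = ½×46×16² = 5888.0 J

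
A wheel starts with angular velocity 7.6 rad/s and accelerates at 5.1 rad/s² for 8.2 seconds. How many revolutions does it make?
θ = ω₀t + ½αt² = 7.6×8.2 + ½×5.1×8.2² = 233.78 rad
Revolutions = θ/(2π) = 233.78/(2π) = 37.21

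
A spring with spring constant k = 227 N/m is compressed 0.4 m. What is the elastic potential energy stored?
PE = ½kx² = ½×227×0.4² = 18.16 J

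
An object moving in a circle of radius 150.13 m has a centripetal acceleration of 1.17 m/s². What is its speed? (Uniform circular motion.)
v = √(a_c × r) = √(1.17 × 150.13) = 13.25 m/s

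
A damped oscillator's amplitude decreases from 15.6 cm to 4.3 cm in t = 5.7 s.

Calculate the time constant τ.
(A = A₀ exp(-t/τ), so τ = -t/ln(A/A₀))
A/A₀ = 4.3/15.6 = 0.2756; ln(A/A₀) = -1.289
τ = −t/ln(A/A₀) = −5.7/-1.289 = 4.423 s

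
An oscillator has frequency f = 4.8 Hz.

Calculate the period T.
T = 1/f = 1/4.8 = 0.2083 s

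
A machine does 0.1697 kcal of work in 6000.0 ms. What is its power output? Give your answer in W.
P = W/t = 710 J / 6 s = 118.3 W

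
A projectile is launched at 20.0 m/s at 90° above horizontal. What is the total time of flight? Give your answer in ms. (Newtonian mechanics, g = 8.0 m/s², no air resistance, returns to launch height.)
T = 2v₀sin(θ)/g (with unit conversion) = 5000.0 ms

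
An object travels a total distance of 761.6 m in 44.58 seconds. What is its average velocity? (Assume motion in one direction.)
v_avg = Δd / Δt = 761.6 / 44.58 = 17.08 m/s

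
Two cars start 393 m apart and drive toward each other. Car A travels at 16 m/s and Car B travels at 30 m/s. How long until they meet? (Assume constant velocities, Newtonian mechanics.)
Combined speed: v_combined = 16 + 30 = 46 m/s
Time to meet: t = d/46 = 393/46 = 8.54 s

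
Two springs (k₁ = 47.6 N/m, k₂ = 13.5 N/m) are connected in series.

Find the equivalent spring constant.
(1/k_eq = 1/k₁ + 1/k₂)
1/k_eq = 1/47.6 + 1/13.5 = 0.095082; k_eq = 10.52 N/m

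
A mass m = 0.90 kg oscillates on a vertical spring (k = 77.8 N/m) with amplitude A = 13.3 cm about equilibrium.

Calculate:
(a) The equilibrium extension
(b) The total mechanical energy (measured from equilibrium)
x_eq = mg/k = 0.9×9.81/77.8 = 0.1135 m = 11.35 cm
E = ½kA² = ½×77.8×(0.133)² = 0.6881 J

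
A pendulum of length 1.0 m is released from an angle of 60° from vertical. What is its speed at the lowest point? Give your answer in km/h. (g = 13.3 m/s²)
h = L(1 − cosθ) = 1.0×(1 − cos60°) = 0.5 m
v = √(2gh) = √(2×13.3×0.5) = 3.647 m/s = 13.13 km/h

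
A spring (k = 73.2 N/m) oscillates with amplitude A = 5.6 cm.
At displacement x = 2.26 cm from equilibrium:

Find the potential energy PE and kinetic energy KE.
E_total = ½kA² = ½×73.2×(0.056)² = 0.1148 J
PE = ½kx² = ½×73.2×(0.0226)² = 0.01869 J
KE = E_total − PE = 0.09608 J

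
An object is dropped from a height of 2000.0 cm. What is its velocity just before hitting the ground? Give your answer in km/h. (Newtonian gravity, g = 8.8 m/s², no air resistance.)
v = √(2gh) (with unit conversion) = 67.54 km/h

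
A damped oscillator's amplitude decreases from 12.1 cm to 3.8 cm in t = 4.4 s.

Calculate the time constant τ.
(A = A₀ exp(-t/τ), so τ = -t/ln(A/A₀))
A/A₀ = 3.8/12.1 = 0.314; ln(A/A₀) = -1.158
τ = −t/ln(A/A₀) = −4.4/-1.158 = 3.799 s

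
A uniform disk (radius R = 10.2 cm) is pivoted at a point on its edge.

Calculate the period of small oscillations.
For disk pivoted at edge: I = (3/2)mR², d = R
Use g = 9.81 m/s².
I/m = (3/2)R² = 0.01561 m²; d = R = 0.102 m
T = 2π√((3/2)R²/(gR)) = 2π√(3R/(2g)) = 0.7847 s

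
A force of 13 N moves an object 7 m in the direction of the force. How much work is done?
W = Fd = 13×7 = 91.0 J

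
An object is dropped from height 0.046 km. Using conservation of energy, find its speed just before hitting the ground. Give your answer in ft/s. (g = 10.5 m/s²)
mgh = ½mv² → v = √(2gh) = √(2×10.5×46) = 31.08 m/s = 102.0 ft/s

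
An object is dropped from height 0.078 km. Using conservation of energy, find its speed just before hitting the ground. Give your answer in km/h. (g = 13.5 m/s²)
mgh = ½mv² → v = √(2gh) = √(2×13.5×78) = 45.89 m/s = 165.2 km/h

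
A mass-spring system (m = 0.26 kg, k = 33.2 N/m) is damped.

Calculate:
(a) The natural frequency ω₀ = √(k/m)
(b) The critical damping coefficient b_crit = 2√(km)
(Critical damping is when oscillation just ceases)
ω₀ = √(k/m) = √(33.2/0.26) = 11.3 rad/s
b_crit = 2√(km) = 2√(33.2×0.26) = 5.876 kg/s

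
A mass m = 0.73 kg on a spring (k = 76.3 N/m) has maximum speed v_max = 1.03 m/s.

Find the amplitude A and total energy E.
½mv²_max = ½kA² → A = v_max√(m/k) = 1.03×√(0.73/76.3) = 0.1007 m = 10.07 cm
E = ½mv²_max = ½×0.73×1.03² = 0.3872 J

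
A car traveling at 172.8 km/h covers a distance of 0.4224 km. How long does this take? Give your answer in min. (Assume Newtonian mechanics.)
t = d/v (with unit conversion) = 0.1467 min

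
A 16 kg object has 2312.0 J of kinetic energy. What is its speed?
KE = ½mv² → v = √(2KE/m) = √(2×2312.0/16) = 17.0 m/s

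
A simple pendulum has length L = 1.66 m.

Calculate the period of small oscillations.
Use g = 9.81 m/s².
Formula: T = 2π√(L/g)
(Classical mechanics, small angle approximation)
T = 2π√(L/g) = 2π√(1.66/9.81) = 2.585 s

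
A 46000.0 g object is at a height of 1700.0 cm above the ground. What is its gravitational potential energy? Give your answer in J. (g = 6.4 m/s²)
PE = mgh = 46 kg × 6.4 m/s² × 17 m = 5005 J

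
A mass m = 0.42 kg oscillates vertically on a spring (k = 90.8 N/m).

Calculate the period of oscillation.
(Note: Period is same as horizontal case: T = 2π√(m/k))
T = 2π√(m/k) = 2π√(0.42/90.8) = 0.4273 s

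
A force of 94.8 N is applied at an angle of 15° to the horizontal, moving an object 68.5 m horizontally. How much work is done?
W = Fd cosθ = 94.8×68.5×cos(15°) = 6272.5 J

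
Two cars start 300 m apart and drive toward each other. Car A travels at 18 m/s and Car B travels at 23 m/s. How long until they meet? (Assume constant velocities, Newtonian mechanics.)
Combined speed: v_combined = 18 + 23 = 41 m/s
Time to meet: t = d/41 = 300/41 = 7.32 s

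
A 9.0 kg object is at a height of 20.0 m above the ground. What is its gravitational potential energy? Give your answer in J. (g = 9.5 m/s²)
PE = mgh = 9 kg × 9.5 m/s² × 20 m = 1710 J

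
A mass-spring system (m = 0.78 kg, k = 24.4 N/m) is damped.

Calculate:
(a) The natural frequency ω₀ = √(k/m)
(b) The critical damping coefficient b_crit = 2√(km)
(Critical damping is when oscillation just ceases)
ω₀ = √(k/m) = √(24.4/0.78) = 5.593 rad/s
b_crit = 2√(km) = 2√(24.4×0.78) = 8.725 kg/s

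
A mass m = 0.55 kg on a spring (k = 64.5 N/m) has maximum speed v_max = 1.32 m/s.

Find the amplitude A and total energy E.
½mv²_max = ½kA² → A = v_max√(m/k) = 1.32×√(0.55/64.5) = 0.1219 m = 12.19 cm
E = ½mv²_max = ½×0.55×1.32² = 0.4792 J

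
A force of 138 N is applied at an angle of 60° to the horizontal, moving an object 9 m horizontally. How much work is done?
W = Fd cosθ = 138×9×cos(60°) = 621.0 J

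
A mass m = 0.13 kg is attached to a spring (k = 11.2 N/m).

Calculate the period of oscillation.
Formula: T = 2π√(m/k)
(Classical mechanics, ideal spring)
T = 2π√(m/k) = 2π√(0.13/11.2) = 0.6769 s; f = 1/T = 1.477 Hz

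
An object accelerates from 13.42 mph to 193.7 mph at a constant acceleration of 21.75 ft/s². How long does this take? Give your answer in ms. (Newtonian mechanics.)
t = (v - v₀)/a (with unit conversion) = 12160.0 ms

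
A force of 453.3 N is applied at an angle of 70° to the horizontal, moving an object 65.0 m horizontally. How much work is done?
W = Fd cosθ = 453.3×65.0×cos(70°) = 10077.0 J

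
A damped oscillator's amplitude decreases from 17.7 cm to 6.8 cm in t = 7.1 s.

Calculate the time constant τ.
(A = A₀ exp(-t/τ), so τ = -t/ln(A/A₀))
A/A₀ = 6.8/17.7 = 0.3842; ln(A/A₀) = -0.9566
τ = −t/ln(A/A₀) = −7.1/-0.9566 = 7.422 s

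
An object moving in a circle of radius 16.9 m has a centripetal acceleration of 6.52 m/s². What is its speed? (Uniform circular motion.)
v = √(a_c × r) = √(6.52 × 16.9) = 10.5 m/s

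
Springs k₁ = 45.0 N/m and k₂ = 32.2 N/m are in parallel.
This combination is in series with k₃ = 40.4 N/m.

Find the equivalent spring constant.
k₁₂ = k₁ + k₂ = 77.2 N/m (parallel)
1/k_eq = 1/k₁₂ + 1/k₃ → k_eq = 26.52 N/m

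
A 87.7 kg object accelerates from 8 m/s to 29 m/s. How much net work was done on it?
W_net = ΔKE = ½m(v₂² − v₁²) = ½×87.7×(29² − 8²) = 34071.45 J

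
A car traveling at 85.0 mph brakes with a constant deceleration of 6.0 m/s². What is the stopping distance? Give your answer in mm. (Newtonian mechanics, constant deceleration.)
d = v₀² / (2a) (with unit conversion) = 120300.0 mm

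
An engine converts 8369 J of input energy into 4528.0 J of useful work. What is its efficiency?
η = W_out/W_in = 4528.0/8369 = 0.541 = 54.1%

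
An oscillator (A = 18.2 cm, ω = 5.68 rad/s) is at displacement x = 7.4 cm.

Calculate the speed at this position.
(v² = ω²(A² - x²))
v = ω√(A² − x²) = 5.68×√(0.182² − 0.074²) = 0.9445 m/s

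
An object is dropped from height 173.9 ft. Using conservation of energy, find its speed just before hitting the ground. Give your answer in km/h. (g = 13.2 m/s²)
mgh = ½mv² → v = √(2gh) = √(2×13.2×53) = 37.41 m/s = 134.7 km/h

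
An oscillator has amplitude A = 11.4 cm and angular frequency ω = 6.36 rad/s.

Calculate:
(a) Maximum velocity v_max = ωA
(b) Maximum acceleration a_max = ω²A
v_max = ωA = 6.36×0.114 = 0.725 m/s
a_max = ω²A = 6.36²×0.114 = 4.611 m/s²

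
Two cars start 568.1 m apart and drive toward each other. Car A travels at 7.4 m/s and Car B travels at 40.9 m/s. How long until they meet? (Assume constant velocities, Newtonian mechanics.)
Combined speed: v_combined = 7.4 + 40.9 = 48.3 m/s
Time to meet: t = d/48.3 = 568.1/48.3 = 11.76 s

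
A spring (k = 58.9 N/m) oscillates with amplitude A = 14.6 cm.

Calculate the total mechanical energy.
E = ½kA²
E = ½kA² = ½×58.9×(0.146)² = 0.6278 J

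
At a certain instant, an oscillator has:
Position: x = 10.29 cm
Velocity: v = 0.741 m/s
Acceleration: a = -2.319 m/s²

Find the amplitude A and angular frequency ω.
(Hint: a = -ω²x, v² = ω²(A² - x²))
a = −ω²x → ω = √(|a|/x) = √(2.319/0.1029) = 4.747 rad/s
v² = ω²(A² − x²) → A = √(x² + v²/ω²) = √(0.1029² + 0.741²/4.747²) = 0.187 m = 18.7 cm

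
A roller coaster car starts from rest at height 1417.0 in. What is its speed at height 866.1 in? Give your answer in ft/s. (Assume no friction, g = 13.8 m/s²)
mgh₁ = ½mv₂² + mgh₂ → v₂ = √(2g(h₁−h₂)) = √(2×13.8×(35.99−22)) = 19.65 m/s = 64.48 ft/s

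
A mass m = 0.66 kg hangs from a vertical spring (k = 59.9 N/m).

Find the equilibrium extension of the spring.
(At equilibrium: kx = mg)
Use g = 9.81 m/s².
x_eq = mg/k = 0.66×9.81/59.9 = 0.1081 m = 10.81 cm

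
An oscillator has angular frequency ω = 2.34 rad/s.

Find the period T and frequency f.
T = 2π/ω = 2π/2.34 = 2.685 s; f = ω/2π = 0.3724 Hz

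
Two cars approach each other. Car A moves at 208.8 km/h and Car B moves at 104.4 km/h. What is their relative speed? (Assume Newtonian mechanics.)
v_rel = v_A + v_B = 208.8 + 104.4 = 313.2 km/h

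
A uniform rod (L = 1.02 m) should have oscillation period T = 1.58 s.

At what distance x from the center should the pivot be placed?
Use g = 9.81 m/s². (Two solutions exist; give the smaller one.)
T = 2π√((L²/12 + x²)/(gx)). Let c = T²g/(4π²) = 0.6203.
x² − cx + L²/12 = 0 → x = (c − √(c² − L²/3))/2 = 0.2127 m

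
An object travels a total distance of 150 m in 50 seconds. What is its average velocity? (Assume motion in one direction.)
v_avg = Δd / Δt = 150 / 50 = 3.0 m/s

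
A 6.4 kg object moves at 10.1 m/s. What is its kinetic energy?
KE = ½mv² = ½×6.4×10.1² = 326.432 J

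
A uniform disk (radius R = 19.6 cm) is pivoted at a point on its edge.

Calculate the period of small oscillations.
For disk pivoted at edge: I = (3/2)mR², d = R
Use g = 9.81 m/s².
I/m = (3/2)R² = 0.05762 m²; d = R = 0.196 m
T = 2π√((3/2)R²/(gR)) = 2π√(3R/(2g)) = 1.088 s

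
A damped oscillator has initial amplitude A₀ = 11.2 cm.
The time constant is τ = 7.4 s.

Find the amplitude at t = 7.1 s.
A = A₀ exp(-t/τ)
A = A₀ exp(−t/τ) = 11.2×exp(−7.1/7.4) = 4.291 cm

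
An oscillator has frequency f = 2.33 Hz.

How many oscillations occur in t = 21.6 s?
n = f×t = 2.33×21.6 = 50.33 oscillations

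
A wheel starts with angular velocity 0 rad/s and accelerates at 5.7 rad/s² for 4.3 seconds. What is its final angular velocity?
ω = ω₀ + αt = 0 + 5.7 × 4.3 = 24.51 rad/s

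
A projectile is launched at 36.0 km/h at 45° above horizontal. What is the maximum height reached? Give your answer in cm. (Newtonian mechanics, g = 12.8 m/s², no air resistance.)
H = v₀²sin²(θ)/(2g) (with unit conversion) = 195.3 cm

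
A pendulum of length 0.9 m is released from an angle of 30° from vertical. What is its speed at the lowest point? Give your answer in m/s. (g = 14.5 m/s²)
h = L(1 − cosθ) = 0.9×(1 − cos30°) = 0.1206 m
v = √(2gh) = √(2×14.5×0.1206) = 1.87 m/s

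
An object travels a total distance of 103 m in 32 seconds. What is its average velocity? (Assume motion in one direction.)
v_avg = Δd / Δt = 103 / 32 = 3.22 m/s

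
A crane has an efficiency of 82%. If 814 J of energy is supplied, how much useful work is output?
W_out = η × W_in = 0.82 × 814 = 667.48 J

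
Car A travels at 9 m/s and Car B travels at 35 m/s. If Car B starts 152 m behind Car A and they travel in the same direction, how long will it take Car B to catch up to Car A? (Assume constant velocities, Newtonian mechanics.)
Relative speed: v_rel = 35 - 9 = 26 m/s
Time to catch: t = d₀/v_rel = 152/26 = 5.85 s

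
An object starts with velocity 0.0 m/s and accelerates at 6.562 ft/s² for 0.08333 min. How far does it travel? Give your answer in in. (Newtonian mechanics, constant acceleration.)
d = v₀t + ½at² (with unit conversion) = 984.2 in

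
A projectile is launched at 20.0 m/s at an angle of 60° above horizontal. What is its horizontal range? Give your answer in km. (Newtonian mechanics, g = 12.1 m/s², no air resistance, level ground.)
R = v₀² sin(2θ) / g (with unit conversion) = 0.02863 km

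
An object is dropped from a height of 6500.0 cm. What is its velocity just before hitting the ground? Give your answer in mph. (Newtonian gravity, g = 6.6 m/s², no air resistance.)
v = √(2gh) (with unit conversion) = 65.52 mph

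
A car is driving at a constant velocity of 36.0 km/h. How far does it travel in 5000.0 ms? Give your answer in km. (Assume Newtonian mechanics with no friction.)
d = vt (with unit conversion) = 0.05 km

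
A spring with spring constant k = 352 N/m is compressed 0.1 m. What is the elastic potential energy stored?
PE = ½kx² = ½×352×0.1² = 1.76 J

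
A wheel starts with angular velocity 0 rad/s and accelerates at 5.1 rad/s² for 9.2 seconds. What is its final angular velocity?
ω = ω₀ + αt = 0 + 5.1 × 9.2 = 46.92 rad/s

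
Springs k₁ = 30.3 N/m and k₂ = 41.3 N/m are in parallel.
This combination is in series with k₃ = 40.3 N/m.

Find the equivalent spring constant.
k₁₂ = k₁ + k₂ = 71.6 N/m (parallel)
1/k_eq = 1/k₁₂ + 1/k₃ → k_eq = 25.79 N/m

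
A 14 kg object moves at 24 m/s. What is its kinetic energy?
KE = ½mv² = ½×14×24² = 4032.0 J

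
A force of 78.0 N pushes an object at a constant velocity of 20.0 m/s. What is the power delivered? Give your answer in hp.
P = Fv = 78 N × 20 m/s = 1560 W = 2.092 hp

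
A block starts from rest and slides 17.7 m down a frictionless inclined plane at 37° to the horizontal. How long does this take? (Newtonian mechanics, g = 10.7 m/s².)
a = g sin(θ) = 10.7 × sin(37°) = 6.44 m/s²
t = √(2d/a) = √(2 × 17.7 / 6.44) = 2.34 s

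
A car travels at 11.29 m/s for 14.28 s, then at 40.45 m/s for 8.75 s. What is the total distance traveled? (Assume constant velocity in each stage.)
d₁ = v₁t₁ = 11.29 × 14.28 = 161.221 m
d₂ = v₂t₂ = 40.45 × 8.75 = 353.938 m
d_total = 161.221 + 353.938 = 515.16 m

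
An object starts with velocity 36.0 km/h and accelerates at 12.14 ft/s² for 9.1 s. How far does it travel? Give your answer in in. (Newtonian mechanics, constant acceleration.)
d = v₀t + ½at² (with unit conversion) = 9615.0 in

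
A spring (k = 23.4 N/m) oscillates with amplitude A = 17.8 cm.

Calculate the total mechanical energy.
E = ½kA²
E = ½kA² = ½×23.4×(0.178)² = 0.3707 J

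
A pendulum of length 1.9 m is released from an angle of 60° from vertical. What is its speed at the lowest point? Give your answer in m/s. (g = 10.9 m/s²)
h = L(1 − cosθ) = 1.9×(1 − cos60°) = 0.95 m
v = √(2gh) = √(2×10.9×0.95) = 4.551 m/s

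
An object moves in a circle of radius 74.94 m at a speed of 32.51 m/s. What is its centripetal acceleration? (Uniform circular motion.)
a_c = v²/r = 32.51²/74.94 = 1056.9/74.94 = 14.1 m/s²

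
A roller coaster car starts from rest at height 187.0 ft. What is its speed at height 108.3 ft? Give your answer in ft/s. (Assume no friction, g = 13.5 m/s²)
mgh₁ = ½mv₂² + mgh₂ → v₂ = √(2g(h₁−h₂)) = √(2×13.5×(57−33.01)) = 25.45 m/s = 83.5 ft/s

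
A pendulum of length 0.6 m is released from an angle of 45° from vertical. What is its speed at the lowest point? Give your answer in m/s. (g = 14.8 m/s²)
h = L(1 − cosθ) = 0.6×(1 − cos45°) = 0.1757 m
v = √(2gh) = √(2×14.8×0.1757) = 2.281 m/s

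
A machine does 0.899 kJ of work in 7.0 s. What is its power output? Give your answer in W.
P = W/t = 899 J / 7 s = 128.4 W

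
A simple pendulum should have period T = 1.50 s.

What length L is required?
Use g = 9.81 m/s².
T = 2π√(L/g) → L = g(T/2π)² = 9.81×(1.5/2π)² = 0.5591 m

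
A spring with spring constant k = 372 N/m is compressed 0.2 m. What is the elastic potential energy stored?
PE = ½kx² = ½×372×0.2² = 7.44 J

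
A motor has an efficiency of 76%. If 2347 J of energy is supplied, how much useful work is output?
W_out = η × W_in = 0.76 × 2347 = 1783.7 J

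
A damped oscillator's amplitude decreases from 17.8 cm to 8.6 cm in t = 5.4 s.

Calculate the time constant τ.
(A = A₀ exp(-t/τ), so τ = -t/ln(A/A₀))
A/A₀ = 8.6/17.8 = 0.4831; ln(A/A₀) = -0.7274
τ = −t/ln(A/A₀) = −5.4/-0.7274 = 7.423 s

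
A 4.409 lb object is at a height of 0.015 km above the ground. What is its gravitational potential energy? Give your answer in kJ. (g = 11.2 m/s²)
PE = mgh = 2 kg × 11.2 m/s² × 15 m = 336 J = 0.336 kJ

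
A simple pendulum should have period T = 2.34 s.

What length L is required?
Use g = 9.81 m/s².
T = 2π√(L/g) → L = g(T/2π)² = 9.81×(2.34/2π)² = 1.361 m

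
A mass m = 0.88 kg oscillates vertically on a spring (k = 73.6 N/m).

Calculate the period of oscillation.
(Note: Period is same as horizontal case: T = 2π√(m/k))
T = 2π√(m/k) = 2π√(0.88/73.6) = 0.687 s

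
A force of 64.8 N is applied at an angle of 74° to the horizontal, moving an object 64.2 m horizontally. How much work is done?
W = Fd cosθ = 64.8×64.2×cos(74°) = 1146.7 J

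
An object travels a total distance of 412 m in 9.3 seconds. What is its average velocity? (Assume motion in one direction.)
v_avg = Δd / Δt = 412 / 9.3 = 44.3 m/s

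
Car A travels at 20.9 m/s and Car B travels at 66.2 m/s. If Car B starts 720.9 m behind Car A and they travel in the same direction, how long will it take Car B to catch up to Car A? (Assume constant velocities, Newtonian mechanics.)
Relative speed: v_rel = 66.2 - 20.9 = 45.3 m/s
Time to catch: t = d₀/v_rel = 720.9/45.3 = 15.91 s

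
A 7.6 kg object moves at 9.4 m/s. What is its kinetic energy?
KE = ½mv² = ½×7.6×9.4² = 335.768 J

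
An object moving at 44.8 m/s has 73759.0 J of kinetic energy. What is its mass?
KE = ½mv² → m = 2KE/v² = 2×73759.0/44.8² = 73.5 kg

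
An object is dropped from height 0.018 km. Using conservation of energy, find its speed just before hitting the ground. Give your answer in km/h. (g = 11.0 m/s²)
mgh = ½mv² → v = √(2gh) = √(2×11.0×18) = 19.9 m/s = 71.64 km/h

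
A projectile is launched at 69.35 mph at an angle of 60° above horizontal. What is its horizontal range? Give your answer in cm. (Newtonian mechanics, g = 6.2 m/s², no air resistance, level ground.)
R = v₀² sin(2θ) / g (with unit conversion) = 13430.0 cm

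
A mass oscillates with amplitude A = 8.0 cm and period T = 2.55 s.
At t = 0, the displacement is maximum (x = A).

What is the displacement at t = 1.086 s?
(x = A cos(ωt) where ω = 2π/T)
ω = 2π/T = 2π/2.55 = 2.464 rad/s
x = A cos(ωt) = 8.0×cos(2.464×1.086) = -7.148 cm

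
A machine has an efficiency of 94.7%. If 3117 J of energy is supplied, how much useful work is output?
W_out = η × W_in = 0.947 × 3117 = 2951.8 J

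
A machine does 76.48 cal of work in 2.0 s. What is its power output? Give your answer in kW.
P = W/t = 320 J / 2 s = 160 W = 0.16 kW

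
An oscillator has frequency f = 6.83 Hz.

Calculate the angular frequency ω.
ω = 2πf = 2π×6.83 = 42.91 rad/s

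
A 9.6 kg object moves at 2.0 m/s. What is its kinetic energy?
KE = ½mv² = ½×9.6×2.0² = 19.2 J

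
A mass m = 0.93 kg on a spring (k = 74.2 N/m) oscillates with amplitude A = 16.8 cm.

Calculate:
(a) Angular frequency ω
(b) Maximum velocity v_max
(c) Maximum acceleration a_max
ω = √(k/m) = √(74.2/0.93) = 8.932 rad/s
v_max = ωA = 8.932×0.168 = 1.501 m/s
a_max = ω²A = 8.932²×0.168 = 13.4 m/s²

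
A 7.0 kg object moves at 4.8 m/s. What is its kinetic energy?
KE = ½mv² = ½×7.0×4.8² = 80.64 J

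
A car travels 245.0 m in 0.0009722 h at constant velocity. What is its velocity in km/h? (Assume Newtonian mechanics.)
v = d/t (with unit conversion) = 252.0 km/h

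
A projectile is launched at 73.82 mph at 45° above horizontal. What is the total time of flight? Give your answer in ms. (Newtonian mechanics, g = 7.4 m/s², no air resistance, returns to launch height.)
T = 2v₀sin(θ)/g (with unit conversion) = 6307.0 ms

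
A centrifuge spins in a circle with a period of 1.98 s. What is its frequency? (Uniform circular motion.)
f = 1/T = 1/1.98 = 0.5051 Hz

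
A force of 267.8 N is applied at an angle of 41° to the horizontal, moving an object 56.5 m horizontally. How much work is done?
W = Fd cosθ = 267.8×56.5×cos(41°) = 11419.0 J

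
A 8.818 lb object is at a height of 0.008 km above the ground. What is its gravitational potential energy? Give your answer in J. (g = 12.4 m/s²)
PE = mgh = 4 kg × 12.4 m/s² × 8 m = 396.8 J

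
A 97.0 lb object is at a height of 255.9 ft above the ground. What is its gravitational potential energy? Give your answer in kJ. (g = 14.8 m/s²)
PE = mgh = 44 kg × 14.8 m/s² × 78 m = 5.079e+04 J = 50.79 kJ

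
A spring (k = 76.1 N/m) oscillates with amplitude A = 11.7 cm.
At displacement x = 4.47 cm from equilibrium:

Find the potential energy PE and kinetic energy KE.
E_total = ½kA² = ½×76.1×(0.117)² = 0.5209 J
PE = ½kx² = ½×76.1×(0.0447)² = 0.07603 J
KE = E_total − PE = 0.4448 J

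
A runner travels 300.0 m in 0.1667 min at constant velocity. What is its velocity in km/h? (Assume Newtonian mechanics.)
v = d/t (with unit conversion) = 108.0 km/h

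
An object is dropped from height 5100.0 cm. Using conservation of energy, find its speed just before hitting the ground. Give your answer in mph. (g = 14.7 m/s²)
mgh = ½mv² → v = √(2gh) = √(2×14.7×51) = 38.72 m/s = 86.62 mph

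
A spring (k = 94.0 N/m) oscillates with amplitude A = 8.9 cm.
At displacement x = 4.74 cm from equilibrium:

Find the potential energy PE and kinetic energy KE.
E_total = ½kA² = ½×94.0×(0.089)² = 0.3723 J
PE = ½kx² = ½×94.0×(0.0474)² = 0.1056 J
KE = E_total − PE = 0.2667 J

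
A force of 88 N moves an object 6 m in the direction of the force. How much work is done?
W = Fd = 88×6 = 528.0 J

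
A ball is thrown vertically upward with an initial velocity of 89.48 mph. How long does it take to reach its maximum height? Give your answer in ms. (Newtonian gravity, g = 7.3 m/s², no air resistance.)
t_up = v₀/g (with unit conversion) = 5480.0 ms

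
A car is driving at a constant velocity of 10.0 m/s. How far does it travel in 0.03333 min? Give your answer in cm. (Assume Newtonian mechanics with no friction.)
d = vt (with unit conversion) = 2000.0 cm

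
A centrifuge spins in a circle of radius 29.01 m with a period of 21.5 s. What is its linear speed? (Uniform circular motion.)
v = 2πr/T = 2π×29.01/21.5 = 8.48 m/s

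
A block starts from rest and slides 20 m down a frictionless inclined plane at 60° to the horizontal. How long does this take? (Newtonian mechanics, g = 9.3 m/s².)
a = g sin(θ) = 9.3 × sin(60°) = 8.05 m/s²
t = √(2d/a) = √(2 × 20 / 8.05) = 2.23 s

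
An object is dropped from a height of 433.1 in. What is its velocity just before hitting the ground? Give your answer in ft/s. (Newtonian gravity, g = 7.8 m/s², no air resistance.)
v = √(2gh) (with unit conversion) = 42.98 ft/s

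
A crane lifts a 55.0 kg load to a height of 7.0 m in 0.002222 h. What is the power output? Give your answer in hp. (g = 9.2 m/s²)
W = mgh = 55×9.2×7 = 3542 J
P = W/t = 3542/7.999 = 442.8 W = 0.5938 hp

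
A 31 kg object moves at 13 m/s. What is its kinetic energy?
KE = ½mv² = ½×31×13² = 2619.5 J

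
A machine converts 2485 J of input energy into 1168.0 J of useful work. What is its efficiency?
η = W_out/W_in = 1168.0/2485 = 0.47 = 47.0%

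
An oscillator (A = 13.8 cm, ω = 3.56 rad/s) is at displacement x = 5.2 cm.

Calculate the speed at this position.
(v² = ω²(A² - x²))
v = ω√(A² − x²) = 3.56×√(0.138² − 0.052²) = 0.4551 m/s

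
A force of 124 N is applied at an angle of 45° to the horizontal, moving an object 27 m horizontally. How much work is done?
W = Fd cosθ = 124×27×cos(45°) = 2367.4 J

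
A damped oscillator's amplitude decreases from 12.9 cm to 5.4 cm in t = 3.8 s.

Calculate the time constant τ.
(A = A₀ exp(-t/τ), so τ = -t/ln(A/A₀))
A/A₀ = 5.4/12.9 = 0.4186; ln(A/A₀) = -0.8708
τ = −t/ln(A/A₀) = −3.8/-0.8708 = 4.364 s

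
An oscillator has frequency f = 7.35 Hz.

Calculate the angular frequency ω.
ω = 2πf = 2π×7.35 = 46.18 rad/s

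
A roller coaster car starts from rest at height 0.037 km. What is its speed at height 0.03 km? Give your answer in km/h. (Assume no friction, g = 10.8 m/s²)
mgh₁ = ½mv₂² + mgh₂ → v₂ = √(2g(h₁−h₂)) = √(2×10.8×(37−30)) = 12.3 m/s = 44.27 km/h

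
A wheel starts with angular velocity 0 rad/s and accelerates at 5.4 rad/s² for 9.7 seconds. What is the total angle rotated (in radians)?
θ = ω₀t + ½αt² = 0×9.7 + ½×5.4×9.7² = 254.04 rad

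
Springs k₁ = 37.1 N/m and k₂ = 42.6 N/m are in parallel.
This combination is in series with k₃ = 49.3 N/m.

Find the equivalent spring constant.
k₁₂ = k₁ + k₂ = 79.7 N/m (parallel)
1/k_eq = 1/k₁₂ + 1/k₃ → k_eq = 30.46 N/m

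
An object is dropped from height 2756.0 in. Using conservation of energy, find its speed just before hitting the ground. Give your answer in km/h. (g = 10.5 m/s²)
mgh = ½mv² → v = √(2gh) = √(2×10.5×70) = 38.34 m/s = 138.0 km/h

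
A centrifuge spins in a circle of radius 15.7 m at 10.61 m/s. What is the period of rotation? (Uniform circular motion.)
T = 2πr/v = 2π×15.7/10.61 = 9.3 s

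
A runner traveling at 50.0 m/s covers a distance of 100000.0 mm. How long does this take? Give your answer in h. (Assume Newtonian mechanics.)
t = d/v (with unit conversion) = 0.0005556 h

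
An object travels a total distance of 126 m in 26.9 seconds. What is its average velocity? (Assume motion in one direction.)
v_avg = Δd / Δt = 126 / 26.9 = 4.68 m/s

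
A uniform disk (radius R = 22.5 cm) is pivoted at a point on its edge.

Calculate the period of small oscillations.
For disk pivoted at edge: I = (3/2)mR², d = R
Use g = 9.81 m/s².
I/m = (3/2)R² = 0.07594 m²; d = R = 0.225 m
T = 2π√((3/2)R²/(gR)) = 2π√(3R/(2g)) = 1.165 s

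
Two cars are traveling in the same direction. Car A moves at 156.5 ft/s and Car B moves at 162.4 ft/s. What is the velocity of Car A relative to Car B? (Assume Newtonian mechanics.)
v_rel = v_A - v_B = 156.5 - 162.4 = -5.9 ft/s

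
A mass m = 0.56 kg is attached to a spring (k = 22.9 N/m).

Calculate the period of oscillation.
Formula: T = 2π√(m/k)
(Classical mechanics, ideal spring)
T = 2π√(m/k) = 2π√(0.56/22.9) = 0.9826 s; f = 1/T = 1.018 Hz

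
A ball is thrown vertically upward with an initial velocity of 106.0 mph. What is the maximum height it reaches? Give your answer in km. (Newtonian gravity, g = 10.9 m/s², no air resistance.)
h_max = v₀²/(2g) (with unit conversion) = 0.103 km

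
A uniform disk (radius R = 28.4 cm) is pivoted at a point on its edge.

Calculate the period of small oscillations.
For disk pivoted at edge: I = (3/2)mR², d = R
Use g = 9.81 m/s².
I/m = (3/2)R² = 0.121 m²; d = R = 0.284 m
T = 2π√((3/2)R²/(gR)) = 2π√(3R/(2g)) = 1.309 s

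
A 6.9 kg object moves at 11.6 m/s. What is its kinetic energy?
KE = ½mv² = ½×6.9×11.6² = 464.232 J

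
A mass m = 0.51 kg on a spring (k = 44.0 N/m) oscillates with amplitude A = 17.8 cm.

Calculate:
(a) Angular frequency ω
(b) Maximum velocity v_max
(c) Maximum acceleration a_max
ω = √(k/m) = √(44.0/0.51) = 9.288 rad/s
v_max = ωA = 9.288×0.178 = 1.653 m/s
a_max = ω²A = 9.288²×0.178 = 15.36 m/s²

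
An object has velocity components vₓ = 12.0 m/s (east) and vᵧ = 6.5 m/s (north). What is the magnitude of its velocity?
|v| = √(vₓ² + vᵧ²) = √(12.0² + 6.5²) = √(186.25) = 13.65 m/s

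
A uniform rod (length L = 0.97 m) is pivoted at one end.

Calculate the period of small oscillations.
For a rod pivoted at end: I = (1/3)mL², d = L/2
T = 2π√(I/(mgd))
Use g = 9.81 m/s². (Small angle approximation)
I/m = (1/3)L² = 0.3136 m²; d = L/2 = 0.485 m
T = 2π√(I/(mgd)) = 2π√(0.3136/(9.81×0.485)) = 1.613 s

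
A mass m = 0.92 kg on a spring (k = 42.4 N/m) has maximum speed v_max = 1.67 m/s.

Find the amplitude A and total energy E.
½mv²_max = ½kA² → A = v_max√(m/k) = 1.67×√(0.92/42.4) = 0.246 m = 24.6 cm
E = ½mv²_max = ½×0.92×1.67² = 1.283 J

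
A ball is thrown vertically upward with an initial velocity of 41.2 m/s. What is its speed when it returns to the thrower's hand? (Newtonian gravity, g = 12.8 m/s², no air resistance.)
By conservation of energy, the ball returns at the same speed = 41.2 m/s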